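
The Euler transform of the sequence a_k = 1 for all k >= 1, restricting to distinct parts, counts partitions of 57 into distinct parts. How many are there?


Partitions of 57 into distinct parts can be computed via generating function.
Product (1+x)(1+x^2)(1+x^3)...
The coefficient of x^57 = 7917

7917


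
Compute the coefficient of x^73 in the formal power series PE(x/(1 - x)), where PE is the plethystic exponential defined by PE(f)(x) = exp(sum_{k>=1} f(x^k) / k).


For f(x) = x/(1 - x) we have
sum_{k>=1} f(x^k) / k = sum_{k>=1} (1/k) * x^k / (1 - x^k) = sum_{k, m >= 1} x^(k m) / k,
which after exponentiating simplifies to
PE(x/(1 - x)) = prod_{k>=1} 1 / (1 - x^k).
This is the generating function for the partition function p(n), so the coefficient of x^73 is p(73).
Computing p(73) by dynamic programming over parts 1, 2, ..., 73: p(73) = 6185689.

6185689


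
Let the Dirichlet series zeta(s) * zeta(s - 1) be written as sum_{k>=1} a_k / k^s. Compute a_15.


Convolution gives a_k = sum_{d | k} d * 1 = sum_{d | k} d = sigma(k), the sum of positive divisors of k.
For k = 15, the divisors are 1, 3, 5, 15, so
sigma(15) = 1 + 3 + 5 + 15 = 24.

24


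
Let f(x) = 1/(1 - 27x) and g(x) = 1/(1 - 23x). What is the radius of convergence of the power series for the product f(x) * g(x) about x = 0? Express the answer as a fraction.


The radius of 1/(1 - 27x) is 1/27 (nearest singularity at x = 1/27), and the radius of 1/(1 - 23x) is 1/23.
The product f(x)*g(x) = 1/((1 - 27x)(1 - 23x)) has singularities at both 1/27 and 1/23, so its radius of convergence is the distance to the nearest one:
min(1/27, 1/23) = 1/27.

1/27


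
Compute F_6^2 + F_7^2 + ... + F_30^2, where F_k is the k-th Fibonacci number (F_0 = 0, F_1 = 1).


There is a standard identity sum_{k=0}^{N} F_k^2 = F_N * F_{N+1} (proved inductively from the telescoping relation F_k^2 = F_k F_{k+1} - F_{k-1} F_k). Then
sum_{k=6}^{30} F_k^2 = F_30 F_31 - F_5 F_6.
Computing: F_30 = 832040, F_31 = 1346269, F_5 = 5, F_6 = 8.
Sum = 832040 * 1346269 - 5 * 8 = 1120149658720.

1120149658720


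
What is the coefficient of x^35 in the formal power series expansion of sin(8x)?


The Maclaurin series is sin(t) = sum_{k>=0} (-1)^k t^(2k+1) / (2k+1)!, so substituting t = 8x, only odd powers of x are nonzero, with coefficient of x^(2k+1) equal to (-1)^k 8^(2k+1) / (2k+1)!.
Write 35 = 2*17 + 1, giving the coefficient (-1)^17 * 8^35 / 35! = -40564819207303340847894502572032/10333147966386144929666651337523200000000 = -9444732965739290427392/2405873491984360136479756640625.

-9444732965739290427392/2405873491984360136479756640625


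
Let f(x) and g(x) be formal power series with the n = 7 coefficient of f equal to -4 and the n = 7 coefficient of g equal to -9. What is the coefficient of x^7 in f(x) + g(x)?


Addition of formal power series is termwise.
The coefficient of x^7 in f + g = -4 + -9
= -13

-13


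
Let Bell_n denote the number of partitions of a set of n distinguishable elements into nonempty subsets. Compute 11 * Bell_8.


Bell_8 can be computed from the Bell triangle or from Dobinski's identity Bell_n = (1/e) * sum_{k>=0} k^n / k!.
Computing Bell_8 = 4140.
Then 11 * 4140 = 45540.

45540


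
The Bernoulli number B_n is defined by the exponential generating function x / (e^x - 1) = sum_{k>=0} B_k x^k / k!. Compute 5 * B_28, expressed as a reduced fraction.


Bernoulli numbers can also be computed recursively via B_0 = 1 and sum_{j=0}^{m} C(m+1, j) B_j = 0 for m >= 1. Odd-index Bernoulli numbers vanish for k >= 3.
Computing B_28 = -23749461029/870, so 5 * B_28 = 5 * -23749461029/870 = -23749461029/174.

-23749461029/174


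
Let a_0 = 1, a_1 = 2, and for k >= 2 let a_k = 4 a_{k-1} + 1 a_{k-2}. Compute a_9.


Iterating the recurrence forward:
a_0 = 1
a_1 = 2
a_2 = 4*2 + 1*1 = 9
a_3 = 4*9 + 1*2 = 38
a_4 = 4*38 + 1*9 = 161
a_5 = 4*161 + 1*38 = 682
a_6 = 4*682 + 1*161 = 2889
a_7 = 4*2889 + 1*682 = 12238
a_8 = 4*12238 + 1*2889 = 51841
a_9 = 4*51841 + 1*12238 = 219602
So a_9 = 219602.

219602


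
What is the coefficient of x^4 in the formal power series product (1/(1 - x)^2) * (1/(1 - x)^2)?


Combine the factors: (1/(1 - x)^2) * (1/(1 - x)^2) = 1/(1 - x)^4.
Then use 1/(1 - x)^r = sum_{k>=0} C(k + r - 1, r - 1) x^k with r = 4 and k = 4:
C(7, 3) = 35.

35


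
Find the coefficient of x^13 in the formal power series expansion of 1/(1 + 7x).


Write 1/(1 + c x) = 1/(1 - (-c) x) and apply the geometric-series identity
1/(1 - y) = sum_{k>=0} y^k to get 1/(1 + c x) = sum_{k>=0} (-c)^k x^k.
So the coefficient of x^k is (-c)^k = (-1)^k * c^k.
Here c = 7 and k = 13:
(-7)^13 = -1 * 96889010407 = -96889010407

-96889010407


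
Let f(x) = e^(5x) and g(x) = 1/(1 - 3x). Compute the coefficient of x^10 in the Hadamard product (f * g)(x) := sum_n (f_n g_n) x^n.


Expanding: f_k = 5^k/k! (from e^(5x)) and g_k = 3^k (from 1/(1 - 3x)). So the Hadamard coefficient (f * g)_k = 5^k 3^k / k! = (15)^k / k!.
For k = 10: 15^10/10! = 576650390625/3628800 = 284765625/1792.

284765625/1792


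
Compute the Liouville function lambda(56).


The Liouville function is lambda(k) = (-1)^Omega(k), where Omega(k) counts the prime factors of k with multiplicity.
Factoring: 56 = 2 * 2 * 2 * 7, so Omega(56) = 4.
lambda(56) = (-1)^4 = 1.

1


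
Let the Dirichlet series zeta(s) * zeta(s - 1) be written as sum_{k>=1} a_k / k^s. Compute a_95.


Convolution gives a_k = sum_{d | k} d * 1 = sum_{d | k} d = sigma(k), the sum of positive divisors of k.
For k = 95, the divisors are 1, 5, 19, 95, so
sigma(95) = 1 + 5 + 19 + 95 = 120.

120


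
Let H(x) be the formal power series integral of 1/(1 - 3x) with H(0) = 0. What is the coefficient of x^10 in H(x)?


1/(1 - 3x) = sum_{k>=0} 3^k x^k. Integrating termwise with H(0) = 0:
H(x) = sum_{k>=0} 3^k x^(k+1) / (k+1) = sum_{m>=1} 3^(m-1) x^m / m.
For m = 10: 3^9/10 = 19683/10 = 19683/10.

19683/10


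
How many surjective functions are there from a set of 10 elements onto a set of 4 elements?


By inclusion-exclusion on which target elements are missed, the number of surjections from an n-set onto a k-set is
surj(n, k) = sum_{j=0}^{k} (-1)^j C(k, j) (k - j)^n.
Equivalently surj(n, k) = k! * S(n, k), where S(n, k) is the Stirling number of the second kind.
For n = 10, k = 4:
S(10, 4) = 34105, so
surj = 4! * 34105 = 24 * 34105 = 818520.

818520


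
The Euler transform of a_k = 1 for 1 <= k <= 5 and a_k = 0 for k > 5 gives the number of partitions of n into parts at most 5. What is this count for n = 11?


Partitions of 11 into parts at most 5:
Using generating function (1-x)^(-1)(1-x^2)^(-1)...(1-x^5)^(-1),
the coefficient of x^11 = 37

37


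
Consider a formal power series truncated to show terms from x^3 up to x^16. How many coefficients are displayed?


From x^3 to x^16 inclusive, the count is 16 - 3 + 1 = 14.

14


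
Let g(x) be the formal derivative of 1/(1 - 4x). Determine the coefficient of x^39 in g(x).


Differentiate termwise: d/dx sum_{k>=0} 4^k x^k = sum_{k>=1} k 4^k x^(k-1) = sum_{j>=0} (j+1) 4^(j+1) x^j.
Equivalently, d/dx [1/(1 - 4x)] = 4/(1 - 4x)^2.
For j = 39: 40 * 4^40 = 40 * 1208925819614629174706176 = 48357032784585166988247040.

48357032784585166988247040


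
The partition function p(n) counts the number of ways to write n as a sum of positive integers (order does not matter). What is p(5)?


Using the generating function prod_{k>=1} 1/(1-x^k), we compute p(5).
By dynamic programming over parts 1 through 5:
p(5) = 7

7


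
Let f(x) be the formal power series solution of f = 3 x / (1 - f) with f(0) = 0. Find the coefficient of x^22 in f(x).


Apply Lagrange inversion: f = 3 x * phi(f) with phi(t) = 1/(1 - t), so
[x^n] f = 3^n * (1/n) [t^(n-1)] phi(t)^n = 3^n * (1/n) [t^(n-1)] (1 - t)^(-n) = 3^n * (1/n) C(2n - 2, n - 1) = 3^n * C_{n-1}.
For n = 22: C_21 = C(42, 21) / 22 = 538257874440/22 = 24466267020.
With the 3^22 = 31381059609 factor, the coefficient is 31381059609 * 24466267020 = 767777383764330795180.

767777383764330795180


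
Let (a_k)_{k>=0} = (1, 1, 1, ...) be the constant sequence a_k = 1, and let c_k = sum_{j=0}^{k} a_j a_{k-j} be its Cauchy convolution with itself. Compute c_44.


Since a_j = 1 for all j >= 0, the convolution sum becomes
c_k = sum_{j=0}^{k} 1 * 1 = 1 * (k + 1).
Equivalently, the generating function of (a_k) is 1/(1 - x) and its square is 1/(1 - x)^2 = sum_{k>=0} 1(k + 1) x^k.
For k = 44: 1 * 45 = 45.

45


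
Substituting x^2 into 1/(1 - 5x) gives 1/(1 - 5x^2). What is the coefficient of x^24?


The coefficient of x^(2m) in 1/(1 - 5x^2) is 5^m.
With n = 24 = 2*12, the coefficient is 5^12 = 244140625.

244140625


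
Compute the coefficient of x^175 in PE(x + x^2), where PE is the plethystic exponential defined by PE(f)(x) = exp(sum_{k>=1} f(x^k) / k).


With f(x) = x + x^2, the exponent is sum_{k>=1} (x^k + x^(2k)) / k = -ln(1 - x) - ln(1 - x^2). Exponentiating:
PE(x + x^2) = 1 / ((1 - x)(1 - x^2)).
This is the generating function for partitions of n into parts of size 1 or 2. The number of 2's can be any j in 0..87, and the rest are 1's, so
[x^175] = floor(175/2) + 1 = 88.

88


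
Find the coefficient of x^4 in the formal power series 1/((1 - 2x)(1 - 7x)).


By partial fractions or Cauchy convolution:
The coefficient equals sum_{k=0}^{4} 2^k * 7^(4-k).
= 3355

3355


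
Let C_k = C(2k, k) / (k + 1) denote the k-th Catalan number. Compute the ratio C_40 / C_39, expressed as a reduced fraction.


Using C_k = (2k)! / (k! (k+1)!), the ratio C_{k+1}/C_k simplifies to
C_{k+1}/C_k = [(2k+2)! / ((k+1)! (k+2)!)] * [k! (k+1)! / (2k)!]
 = (2k+2)(2k+1) / ((k+1)(k+2)) = 2(2k+1) / (k+2).
For k = 39: 2(2*39 + 1) / (39 + 2) = 158/41 = 158/41.

158/41


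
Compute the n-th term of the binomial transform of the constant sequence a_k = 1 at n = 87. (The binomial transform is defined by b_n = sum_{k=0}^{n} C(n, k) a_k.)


With a_k = 1 for all k, b_n = sum_{k=0}^{n} C(n, k) = 2^n by the binomial theorem.
For n = 87: 2^87 = 154742504910672534362390528.

154742504910672534362390528


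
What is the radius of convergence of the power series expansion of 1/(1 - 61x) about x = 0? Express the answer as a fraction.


Expanding 1/(1 - 61x) = sum_{k>=0} 61^k x^k, the series converges when |61x| < 1, i.e., |x| < 1/61.
So the radius of convergence is 1/61 = 1/61.

1/61


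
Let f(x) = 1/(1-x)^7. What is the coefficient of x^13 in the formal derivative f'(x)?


Differentiate: d/dx [ 1/(1-x)^r ] = r / (1-x)^(r+1).
Here r = 7, so f'(x) = 7 / (1-x)^8.
The expansion of 1/(1-x)^(r+1) has coefficient of x^n equal to C(n+r, r).
So the coefficient of x^13 in f'(x) is
7 * C(20, 7) = 7 * 77520 = 542640

542640


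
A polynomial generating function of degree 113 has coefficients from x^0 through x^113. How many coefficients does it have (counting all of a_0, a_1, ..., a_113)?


A polynomial of degree 113 takes the form a_0 + a_1 x + ... + a_113 x^113.
The number of coefficients is 113 + 1 = 114.

114


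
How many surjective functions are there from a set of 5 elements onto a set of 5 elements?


By inclusion-exclusion on which target elements are missed, the number of surjections from an n-set onto a k-set is
surj(n, k) = sum_{j=0}^{k} (-1)^j C(k, j) (k - j)^n.
Equivalently surj(n, k) = k! * S(n, k), where S(n, k) is the Stirling number of the second kind.
For n = 5, k = 5:
S(5, 5) = 1, so
surj = 5! * 1 = 120 * 1 = 120.

120


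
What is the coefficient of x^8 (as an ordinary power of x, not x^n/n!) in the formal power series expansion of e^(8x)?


The exponential series is e^y = sum_{k>=0} y^k / k!. Substituting y = 8x gives
e^(8x) = sum_{k>=0} 8^k x^k / k!.
So the coefficient of x^n is a^n/n! with a = 8, n = 8:
8^8 / 8! = 16777216/40320 = 131072/315

131072/315


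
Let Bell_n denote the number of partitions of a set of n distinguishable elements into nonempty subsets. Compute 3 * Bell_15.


Bell_15 can be computed from the Bell triangle or from Dobinski's identity Bell_n = (1/e) * sum_{k>=0} k^n / k!.
Computing Bell_15 = 1382958545.
Then 3 * 1382958545 = 4148875635.

4148875635


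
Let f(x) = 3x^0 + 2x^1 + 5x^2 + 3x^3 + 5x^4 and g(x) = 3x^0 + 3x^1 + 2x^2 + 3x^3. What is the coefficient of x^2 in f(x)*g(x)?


Cauchy product at x^2:
3*2 + 2*3 + 5*3
= 27

27


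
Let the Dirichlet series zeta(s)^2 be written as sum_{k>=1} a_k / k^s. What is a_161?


The Dirichlet convolution of the constant function 1 with itself gives (1 * 1)(k) = sum_{d | k} 1 = d(k), the number of positive divisors of k.
Since zeta(s) = sum_{k>=1} 1/k^s, we have zeta(s)^2 = sum_{k>=1} d(k)/k^s, so a_k = d(k).
For k = 161: the divisors are 1, 7, 23, 161.
Count = 4.

4


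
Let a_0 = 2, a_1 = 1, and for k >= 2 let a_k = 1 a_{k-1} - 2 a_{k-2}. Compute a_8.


Iterating the recurrence forward:
a_0 = 2
a_1 = 1
a_2 = 1*1 - 2*2 = -3
a_3 = 1*-3 - 2*1 = -5
a_4 = 1*-5 - 2*-3 = 1
a_5 = 1*1 - 2*-5 = 11
a_6 = 1*11 - 2*1 = 9
a_7 = 1*9 - 2*11 = -13
a_8 = 1*-13 - 2*9 = -31
So a_8 = -31.

-31


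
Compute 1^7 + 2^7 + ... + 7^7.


This power sum has a closed form given by Faulhaber's formula
sum_{k=1}^{m} k^p = (1 / (p + 1)) * sum_{j=0}^{p} C(p + 1, j) B_j m^(p + 1 - j),
but for small m direct computation is fastest:
1 + 128 + 2187 + 16384 + 78125 + 279936 + 823543 = 1200304.

1200304


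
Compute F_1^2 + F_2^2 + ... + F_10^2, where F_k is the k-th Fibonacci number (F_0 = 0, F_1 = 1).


There is a standard identity sum_{k=0}^{N} F_k^2 = F_N * F_{N+1} (proved inductively from the telescoping relation F_k^2 = F_k F_{k+1} - F_{k-1} F_k). Then
sum_{k=1}^{10} F_k^2 = F_10 F_11 - F_0 F_1.
Computing: F_10 = 55, F_11 = 89, F_0 = 0, F_1 = 1.
Sum = 55 * 89 - 0 * 1 = 4895.

4895


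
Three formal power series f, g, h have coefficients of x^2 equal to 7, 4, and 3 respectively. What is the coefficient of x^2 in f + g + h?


Series addition is componentwise:
7 + 4 + 3
= 14

14


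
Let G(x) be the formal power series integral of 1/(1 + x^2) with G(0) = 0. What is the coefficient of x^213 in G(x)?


1/(1 + x^2) = sum_{j>=0} (-1)^j x^(2j). Integrating termwise with G(0) = 0:
G(x) = sum_{j>=0} (-1)^j x^(2j+1) / (2j+1) = arctan(x).
Only odd powers are nonzero. For x^213 write 213 = 2*106 + 1, giving
(-1)^106 / 213 = 1/213 = 1/213.

1/213


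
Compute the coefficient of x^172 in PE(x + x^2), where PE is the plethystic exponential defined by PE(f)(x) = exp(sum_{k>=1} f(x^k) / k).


With f(x) = x + x^2, the exponent is sum_{k>=1} (x^k + x^(2k)) / k = -ln(1 - x) - ln(1 - x^2). Exponentiating:
PE(x + x^2) = 1 / ((1 - x)(1 - x^2)).
This is the generating function for partitions of n into parts of size 1 or 2. The number of 2's can be any j in 0..86, and the rest are 1's, so
[x^172] = floor(172/2) + 1 = 87.

87


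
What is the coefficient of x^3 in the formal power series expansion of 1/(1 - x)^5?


The expansion 1/(1 - x)^r = sum_{k>=0} C(k + r - 1, r - 1) x^k follows from the multiset / negative-binomial theorem (or from repeated differentiation of the geometric series).
For r = 5 and k = 3:
C(7, 4) = 5040 / (24 * 6) = 35.

35


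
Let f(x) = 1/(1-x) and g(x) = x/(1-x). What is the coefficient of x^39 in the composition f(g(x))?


First simplify the composition: f(g(x)) = 1/(1 - x/(1-x)) = (1-x)/((1-x) - x) = (1-x)/(1-2x).
Now extract the coefficient. Write (1-x)/(1-2x) = 1/(1-2x) - x/(1-2x).
The coefficient of x^n in 1/(1-2x) is 2^n, and in x/(1-2x) is 2^(n-1) (for n >= 1).
So the coefficient of x^39 is 2^39 - 2^38 = 549755813888 - 274877906944 = 274877906944.

274877906944


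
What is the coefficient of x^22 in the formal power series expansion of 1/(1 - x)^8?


The negative binomial / multiset identity is
1/(1 - x)^r = sum_{k>=0} C(k + r - 1, r - 1) x^k.
Here r = 8 and k = 22, so the coefficient is
C(22 + 7, 7) = C(29, 7)
= 1560780

1560780


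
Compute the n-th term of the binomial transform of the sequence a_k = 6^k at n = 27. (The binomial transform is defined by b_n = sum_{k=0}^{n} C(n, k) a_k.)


With a_k = 6^k, b_n = sum_{k=0}^{n} C(n, k) 6^k = (1 + 6)^n by the binomial theorem.
For n = 27: (1 + 6)^27 = 7^27 = 65712362363534280139543.

65712362363534280139543


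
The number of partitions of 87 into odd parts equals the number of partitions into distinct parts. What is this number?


Computing partitions of 87 into odd parts (1, 3, 5, ...):
Using the generating function prod_{k>=0} 1/(1-x^(2k+1)),
the count is 145578

145578


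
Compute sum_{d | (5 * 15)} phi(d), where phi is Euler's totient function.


First, 5 * 15 = 75. One classical identity is sum_{d | n} phi(d) = n (each k in [1, n] has a unique gcd with n, and among the k's with gcd(k, n) = n/d there are phi(d) of them). So the sum equals 75. We also verify directly:
Divisors of 75: 1, 3, 5, 15, 25, 75.
phi values: 1, 2, 4, 8, 20, 40.
Sum = 75.

75


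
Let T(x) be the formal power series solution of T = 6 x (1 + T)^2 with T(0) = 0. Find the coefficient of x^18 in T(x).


Apply the Lagrange inversion formula: if T = 6 x * phi(T) with phi(t) = (1 + t)^2, then [x^n] T = 6^n * (1/n) [t^(n-1)] phi(t)^n = 6^n * (1/n) [t^(n-1)] (1 + t)^(2n) = 6^n * (1/n) C(2n, n-1).
Using the identity C(2n, n-1) = C(2n, n) * n / (n+1), the unscaled factor equals C(2n, n) / (n+1) = C_n, the n-th Catalan number.
For n = 18: C_18 = C(36, 18) / 19 = 9075135300/19 = 477638700.
With the 6^18 = 101559956668416 factor, the coefficient is 101559956668416 * 477638700 = 48508965675158549299200.

48508965675158549299200


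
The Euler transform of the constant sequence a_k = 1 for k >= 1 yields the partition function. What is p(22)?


The Euler transform converts the sequence a_k = 1 into the number of integer partitions.
Using the recurrence or dynamic programming:
p(22) = 1002

1002


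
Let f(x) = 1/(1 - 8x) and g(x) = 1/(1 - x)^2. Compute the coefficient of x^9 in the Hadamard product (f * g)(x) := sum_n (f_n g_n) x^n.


f has coefficients f_k = 8^k. For g = 1/(1 - x)^2 the coefficient is g_k = C(k + 1, 1) = k + 1. The Hadamard coefficient is (f * g)_k = 8^k * (k + 1).
For k = 9: 8^9 * 10 = 134217728 * 10 = 1342177280.

1342177280


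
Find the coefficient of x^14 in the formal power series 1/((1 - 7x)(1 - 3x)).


By partial fractions or Cauchy convolution:
The coefficient equals sum_{k=0}^{14} 7^k * 3^(14-k).
= 1186886790259

1186886790259


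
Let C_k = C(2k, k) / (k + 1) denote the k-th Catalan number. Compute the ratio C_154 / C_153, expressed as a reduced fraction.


Using C_k = (2k)! / (k! (k+1)!), the ratio C_{k+1}/C_k simplifies to
C_{k+1}/C_k = [(2k+2)! / ((k+1)! (k+2)!)] * [k! (k+1)! / (2k)!]
 = (2k+2)(2k+1) / ((k+1)(k+2)) = 2(2k+1) / (k+2).
For k = 153: 2(2*153 + 1) / (153 + 2) = 614/155 = 614/155.

614/155


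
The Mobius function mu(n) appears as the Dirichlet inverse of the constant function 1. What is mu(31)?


31 = 31 (all distinct primes).
mu(31) = (-1)^1 = -1

-1


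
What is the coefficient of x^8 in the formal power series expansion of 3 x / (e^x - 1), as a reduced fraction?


The exponential generating function for Bernoulli numbers is
x / (e^x - 1) = sum_{k>=0} B_k x^k / k!.
So the coefficient of x^8 in 3 x / (e^x - 1) is 3 B_8 / 8!.
Computing: B_8 = -1/30, 8! = 40320, giving
3 * -1/30 / 40320 = -1/403200.

-1/403200


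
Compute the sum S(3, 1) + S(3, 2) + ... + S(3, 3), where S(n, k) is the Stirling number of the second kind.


By definition, S(n, k) counts partitions of an n-set into exactly k nonempty blocks.
Computing row n = 3 for k = 1..3:
S(3, k): 1, 3, 1
Sum = 5. (This equals Bell_3 since the sum runs over all k.)

5


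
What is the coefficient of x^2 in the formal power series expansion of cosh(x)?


The Maclaurin series is cosh(t) = sum_{m>=0} t^(2m) / (2m)!, so substituting t = x, only even powers of x are nonzero, with coefficient of x^(2m) equal to 1 / (2m)!.
For x^2 the coefficient is 1/2! = 1/2 = 1/2.

1/2


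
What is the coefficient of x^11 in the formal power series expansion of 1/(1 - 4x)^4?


The general identity 1/(1 - c x)^r = sum_{k>=0} c^k C(k + r - 1, r - 1) x^k follows by substituting y = c x into 1/(1 - y)^r = sum_{k>=0} C(k + r - 1, r - 1) y^k.
For c = 4, r = 4, k = 11:
4^11 * C(14, 3) = 4194304 * 364 = 1526726656.

1526726656


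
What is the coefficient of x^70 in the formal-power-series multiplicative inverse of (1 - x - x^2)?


Let the inverse be f(x) = sum_{k>=0} a_k x^k. From f(x) * (1 - x - x^2) = 1 and matching coefficients:
 x^0: a_0 = 1.
 x^1: a_1 - a_0 = 0, so a_1 = 1.
 x^k (k >= 2): a_k - a_{k-1} - a_{k-2} = 0, i.e. a_k = a_{k-1} + a_{k-2}.
This is the Fibonacci-type recurrence shifted so that a_0 = a_1 = 1.
Iterating: a_0=1, a_1=1, a_2=2, a_3=3, a_4=5, a_5=8, a_6=13, a_7=21, a_8=34, a_9=55, ...
a_70 = 308061521170129.

308061521170129


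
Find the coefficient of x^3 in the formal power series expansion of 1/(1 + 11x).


Write 1/(1 + c x) = 1/(1 - (-c) x) and apply the geometric-series identity
1/(1 - y) = sum_{k>=0} y^k to get 1/(1 + c x) = sum_{k>=0} (-c)^k x^k.
So the coefficient of x^k is (-c)^k = (-1)^k * c^k.
Here c = 11 and k = 3:
(-11)^3 = -1 * 1331 = -1331

-1331


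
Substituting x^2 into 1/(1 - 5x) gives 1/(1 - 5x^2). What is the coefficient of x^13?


Since 1/(1 - 5x^2) only has even powers of x,
the coefficient of x^13 (odd) is 0.

0


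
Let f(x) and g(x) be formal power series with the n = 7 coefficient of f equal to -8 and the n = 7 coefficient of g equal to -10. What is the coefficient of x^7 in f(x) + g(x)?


Addition of formal power series is termwise.
The coefficient of x^7 in f + g = -8 + -10
= -18

-18


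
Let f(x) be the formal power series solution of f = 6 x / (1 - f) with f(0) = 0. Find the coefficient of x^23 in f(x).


Apply Lagrange inversion: f = 6 x * phi(f) with phi(t) = 1/(1 - t), so
[x^n] f = 6^n * (1/n) [t^(n-1)] phi(t)^n = 6^n * (1/n) [t^(n-1)] (1 - t)^(-n) = 6^n * (1/n) C(2n - 2, n - 1) = 6^n * C_{n-1}.
For n = 23: C_22 = C(44, 22) / 23 = 2104098963720/23 = 91482563640.
With the 6^23 = 789730223053602816 factor, the coefficient is 789730223053602816 * 91482563640 = 72246545388932614746003210240.

72246545388932614746003210240


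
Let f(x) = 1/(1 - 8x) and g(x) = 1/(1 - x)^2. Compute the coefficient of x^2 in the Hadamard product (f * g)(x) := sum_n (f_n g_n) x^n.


f has coefficients f_k = 8^k. For g = 1/(1 - x)^2 the coefficient is g_k = C(k + 1, 1) = k + 1. The Hadamard coefficient is (f * g)_k = 8^k * (k + 1).
For k = 2: 8^2 * 3 = 64 * 3 = 192.

192


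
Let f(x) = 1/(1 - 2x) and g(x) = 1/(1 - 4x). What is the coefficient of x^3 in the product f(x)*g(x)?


The coefficient of x^n in f*g is the Cauchy product: sum_{k=0}^{n} a^k * b^(n-k).
With a=2, b=4, n=3:
sum_{k=0}^{3} 2^k * 4^(3-k)
= 120

120


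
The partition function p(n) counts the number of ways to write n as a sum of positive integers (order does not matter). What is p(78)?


Using the generating function prod_{k>=1} 1/(1-x^k), we compute p(78).
By dynamic programming over parts 1 through 78:
p(78) = 12132164

12132164


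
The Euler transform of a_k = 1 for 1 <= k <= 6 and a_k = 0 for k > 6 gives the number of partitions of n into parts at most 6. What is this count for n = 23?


Partitions of 23 into parts at most 6:
Using generating function (1-x)^(-1)(1-x^2)^(-1)...(1-x^6)^(-1),
the coefficient of x^23 = 454

454


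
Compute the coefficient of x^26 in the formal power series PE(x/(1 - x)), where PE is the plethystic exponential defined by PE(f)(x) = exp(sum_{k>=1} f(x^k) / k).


For f(x) = x/(1 - x) we have
sum_{k>=1} f(x^k) / k = sum_{k>=1} (1/k) * x^k / (1 - x^k) = sum_{k, m >= 1} x^(k m) / k,
which after exponentiating simplifies to
PE(x/(1 - x)) = prod_{k>=1} 1 / (1 - x^k).
This is the generating function for the partition function p(n), so the coefficient of x^26 is p(26).
Computing p(26) by dynamic programming over parts 1, 2, ..., 26: p(26) = 2436.

2436


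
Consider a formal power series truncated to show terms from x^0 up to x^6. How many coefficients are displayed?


From x^0 to x^6 inclusive, the count is 6 - 0 + 1 = 7.

7


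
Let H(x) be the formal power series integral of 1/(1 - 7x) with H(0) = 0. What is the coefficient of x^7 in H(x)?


1/(1 - 7x) = sum_{k>=0} 7^k x^k. Integrating termwise with H(0) = 0:
H(x) = sum_{k>=0} 7^k x^(k+1) / (k+1) = sum_{m>=1} 7^(m-1) x^m / m.
For m = 7: 7^6/7 = 117649/7 = 16807.

16807


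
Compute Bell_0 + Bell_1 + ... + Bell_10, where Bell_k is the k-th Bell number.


Recall Bell_k counts set partitions of a k-set (with Bell_0 = 1 by convention).
Bell_0 through Bell_10: 1, 1, 2, 5, 15, 52, 203, 877, 4140, 21147, 115975
Sum = 1 + 1 + 2 + 5 + 15 + 52 + 203 + 877 + 4140 + 21147 + 115975 = 142418.

142418


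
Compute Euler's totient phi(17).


phi(n) counts integers in [1, n] coprime to n. Using the multiplicative formula phi(n) = n * prod_{p | n} (1 - 1/p):
17 = 17, so
phi(17) = 17 * (1 - 1/17) = 16.

16


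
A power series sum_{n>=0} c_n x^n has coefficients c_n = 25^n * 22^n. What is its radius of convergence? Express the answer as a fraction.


By the root test (Cauchy-Hadamard), the radius is R = 1 / limsup_n |c_n|^(1/n).
Here |c_n|^(1/n) = (25^n * 22^n)^(1/n) = 25 * 22 = 550 for all n.
So R = 1/550 = 1/550.

1/550


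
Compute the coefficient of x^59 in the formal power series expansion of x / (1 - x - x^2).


Let f(x) = sum_{k>=0} a_k x^k. Multiplying f(x) * (1 - x - x^2) = x and matching coefficients gives a_0 = 0, a_1 = 1, and a_k = a_{k-1} + a_{k-2} for k >= 2. These are the Fibonacci numbers F_k.
Iterating from F_0 = 0, F_1 = 1:
F_0=0, F_1=1, F_2=1, F_3=2, F_4=3, F_5=5, F_6=8, F_7=13, F_8=21, F_9=34, ...
F_59 = 956722026041.

956722026041


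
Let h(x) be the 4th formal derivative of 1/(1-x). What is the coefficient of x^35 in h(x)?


Differentiating 4 times: d^4/dx^4 [1/(1-x)] = 4!/(1-x)^5.
The expansion 1/(1-x)^5 = sum_{k>=0} C(k+4, 4) x^k, so the coefficient of x^n in 4!/(1-x)^5 is 4! * C(n+4, 4).
For n = 35: 24 * C(39, 4) = 24 * 82251 = 1974024

1974024


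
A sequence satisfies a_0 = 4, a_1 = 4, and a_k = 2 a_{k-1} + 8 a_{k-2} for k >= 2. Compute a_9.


The characteristic equation is t^2 - 2 t - 8 = 0, with roots r_1 = 4 and r_2 = -2 (so c_1 = r_1 + r_2, c_2 = -r_1 r_2 as required).
One can use the closed form a_n = A r_1^n + B r_2^n, but direct iteration is more reliable:
a_0 = 4, a_1 = 4, a_2 = 40, a_3 = 112, a_4 = 544, a_5 = 1984, a_6 = 8320, a_7 = 32512, a_8 = 131584, a_9 = 523264.
So a_9 = 523264.

523264


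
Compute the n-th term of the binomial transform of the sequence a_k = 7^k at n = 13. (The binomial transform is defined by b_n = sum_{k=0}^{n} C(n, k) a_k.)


With a_k = 7^k, b_n = sum_{k=0}^{n} C(n, k) 7^k = (1 + 7)^n by the binomial theorem.
For n = 13: (1 + 7)^13 = 8^13 = 549755813888.

549755813888


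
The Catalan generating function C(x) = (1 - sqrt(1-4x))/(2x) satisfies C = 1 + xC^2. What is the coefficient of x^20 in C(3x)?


Substituting x -> 3x scales the n-th coefficient by 3^n, so [x^20] C(3x) = 3^20 * C_20.
C_20 = C(2*20, 20)/(21) = 137846528820/21 = 6564120420.
So 3^20 * 6564120420 = 3486784401 * 6564120420 = 22887672686741568420.

22887672686741568420


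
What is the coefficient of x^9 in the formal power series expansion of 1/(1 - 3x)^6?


The general identity 1/(1 - c x)^r = sum_{k>=0} c^k C(k + r - 1, r - 1) x^k follows by substituting y = c x into 1/(1 - y)^r = sum_{k>=0} C(k + r - 1, r - 1) y^k.
For c = 3, r = 6, k = 9:
3^9 * C(14, 5) = 19683 * 2002 = 39405366.

39405366


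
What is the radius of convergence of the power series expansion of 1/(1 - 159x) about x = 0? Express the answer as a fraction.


Expanding 1/(1 - 159x) = sum_{k>=0} 159^k x^k, the series converges when |159x| < 1, i.e., |x| < 1/159.
So the radius of convergence is 1/159 = 1/159.

1/159


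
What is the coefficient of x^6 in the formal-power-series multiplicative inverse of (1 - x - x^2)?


Let the inverse be f(x) = sum_{k>=0} a_k x^k. From f(x) * (1 - x - x^2) = 1 and matching coefficients:
 x^0: a_0 = 1.
 x^1: a_1 - a_0 = 0, so a_1 = 1.
 x^k (k >= 2): a_k - a_{k-1} - a_{k-2} = 0, i.e. a_k = a_{k-1} + a_{k-2}.
This is the Fibonacci-type recurrence shifted so that a_0 = a_1 = 1.
Iterating: a_0=1, a_1=1, a_2=2, a_3=3, a_4=5, a_5=8, a_6=13
a_6 = 13.

13


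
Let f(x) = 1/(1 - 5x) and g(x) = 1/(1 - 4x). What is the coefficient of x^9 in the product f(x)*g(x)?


The coefficient of x^n in f*g is the Cauchy product: sum_{k=0}^{n} a^k * b^(n-k).
With a=5, b=4, n=9:
sum_{k=0}^{9} 5^k * 4^(9-k)
= 8717049

8717049


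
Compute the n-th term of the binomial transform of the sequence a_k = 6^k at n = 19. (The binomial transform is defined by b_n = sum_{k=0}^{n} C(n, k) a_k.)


With a_k = 6^k, b_n = sum_{k=0}^{n} C(n, k) 6^k = (1 + 6)^n by the binomial theorem.
For n = 19: (1 + 6)^19 = 7^19 = 11398895185373143.

11398895185373143


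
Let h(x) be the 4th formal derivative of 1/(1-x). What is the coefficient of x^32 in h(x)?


Differentiating 4 times: d^4/dx^4 [1/(1-x)] = 4!/(1-x)^5.
The expansion 1/(1-x)^5 = sum_{k>=0} C(k+4, 4) x^k, so the coefficient of x^n in 4!/(1-x)^5 is 4! * C(n+4, 4).
For n = 32: 24 * C(36, 4) = 24 * 58905 = 1413720

1413720


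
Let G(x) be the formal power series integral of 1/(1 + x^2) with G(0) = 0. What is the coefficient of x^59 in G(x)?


1/(1 + x^2) = sum_{j>=0} (-1)^j x^(2j). Integrating termwise with G(0) = 0:
G(x) = sum_{j>=0} (-1)^j x^(2j+1) / (2j+1) = arctan(x).
Only odd powers are nonzero. For x^59 write 59 = 2*29 + 1, giving
(-1)^29 / 59 = -1/59 = -1/59.

-1/59


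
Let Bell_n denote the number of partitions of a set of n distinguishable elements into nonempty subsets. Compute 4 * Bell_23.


Bell_23 can be computed from the Bell triangle or from Dobinski's identity Bell_n = (1/e) * sum_{k>=0} k^n / k!.
Computing Bell_23 = 44152005855084346.
Then 4 * 44152005855084346 = 176608023420337384.

176608023420337384


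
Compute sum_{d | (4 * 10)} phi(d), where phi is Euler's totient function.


First, 4 * 10 = 40. One classical identity is sum_{d | n} phi(d) = n (each k in [1, n] has a unique gcd with n, and among the k's with gcd(k, n) = n/d there are phi(d) of them). So the sum equals 40. We also verify directly:
Divisors of 40: 1, 2, 4, 5, 8, 10, 20, 40.
phi values: 1, 1, 2, 4, 4, 4, 8, 16.
Sum = 40.

40


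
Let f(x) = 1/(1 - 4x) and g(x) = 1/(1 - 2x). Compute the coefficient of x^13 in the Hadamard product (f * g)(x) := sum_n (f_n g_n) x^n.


f has coefficients f_k = 4^k and g has coefficients g_k = 2^k, so the Hadamard product has coefficient (f*g)_k = 4^k * 2^k = 8^k.
For k = 13: 8^13 = 549755813888.

549755813888


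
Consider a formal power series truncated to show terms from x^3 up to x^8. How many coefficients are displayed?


From x^3 to x^8 inclusive, the count is 8 - 3 + 1 = 6.

6


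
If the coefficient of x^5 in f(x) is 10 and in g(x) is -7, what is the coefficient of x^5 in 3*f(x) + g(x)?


Scalar multiplication scales coefficients: 3 * 10 = 30.
Then add the g coefficient: 30 + -7
= 23

23


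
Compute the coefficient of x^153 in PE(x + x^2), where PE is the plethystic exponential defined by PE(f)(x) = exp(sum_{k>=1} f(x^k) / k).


With f(x) = x + x^2, the exponent is sum_{k>=1} (x^k + x^(2k)) / k = -ln(1 - x) - ln(1 - x^2). Exponentiating:
PE(x + x^2) = 1 / ((1 - x)(1 - x^2)).
This is the generating function for partitions of n into parts of size 1 or 2. The number of 2's can be any j in 0..76, and the rest are 1's, so
[x^153] = floor(153/2) + 1 = 77.

77


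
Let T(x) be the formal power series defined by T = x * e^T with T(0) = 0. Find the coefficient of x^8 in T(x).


Apply the Lagrange inversion formula: if T = x * phi(T) with phi(t) = e^t, then
[x^n] T = (1/n) [t^(n-1)] phi(t)^n = (1/n) [t^(n-1)] e^(n t) = (1/n) * n^(n-1) / (n-1)! = n^(n-1) / n!.
When c = 1 this is the Cayley count of rooted labeled trees on n vertices, divided by n!.
For n = 8: 8^7 / 8! = 2097152/40320 = 16384/315.

16384/315


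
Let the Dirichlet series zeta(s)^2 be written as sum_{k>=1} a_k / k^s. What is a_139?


The Dirichlet convolution of the constant function 1 with itself gives (1 * 1)(k) = sum_{d | k} 1 = d(k), the number of positive divisors of k.
Since zeta(s) = sum_{k>=1} 1/k^s, we have zeta(s)^2 = sum_{k>=1} d(k)/k^s, so a_k = d(k).
For k = 139: the divisors are 1, 139.
Count = 2.

2


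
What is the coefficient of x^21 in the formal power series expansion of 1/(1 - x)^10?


The negative binomial / multiset identity is
1/(1 - x)^r = sum_{k>=0} C(k + r - 1, r - 1) x^k.
Here r = 10 and k = 21, so the coefficient is
C(21 + 9, 9) = C(30, 9)
= 14307150

14307150


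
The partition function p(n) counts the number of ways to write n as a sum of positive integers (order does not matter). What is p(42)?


Using the generating function prod_{k>=1} 1/(1-x^k), we compute p(42).
By dynamic programming over parts 1 through 42:
p(42) = 53174

53174


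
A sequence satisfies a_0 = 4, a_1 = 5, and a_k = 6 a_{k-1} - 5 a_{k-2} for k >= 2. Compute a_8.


The characteristic equation is t^2 - 6 t + 5 = 0, with roots r_1 = 5 and r_2 = 1 (so c_1 = r_1 + r_2, c_2 = -r_1 r_2 as required).
One can use the closed form a_n = A r_1^n + B r_2^n, but direct iteration is more reliable:
a_0 = 4, a_1 = 5, a_2 = 10, a_3 = 35, a_4 = 160, a_5 = 785, a_6 = 3910, a_7 = 19535, a_8 = 97660.
So a_8 = 97660.

97660


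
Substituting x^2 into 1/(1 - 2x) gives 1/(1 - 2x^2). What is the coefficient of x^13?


Since 1/(1 - 2x^2) only has even powers of x,
the coefficient of x^13 (odd) is 0.

0


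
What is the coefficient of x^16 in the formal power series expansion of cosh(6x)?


The Maclaurin series is cosh(t) = sum_{m>=0} t^(2m) / (2m)!, so substituting t = 6x, only even powers of x are nonzero, with coefficient of x^(2m) equal to 6^(2m) / (2m)!.
For x^16 the coefficient is 6^16/16! = 2821109907456/20922789888000 = 118098/875875.

118098/875875


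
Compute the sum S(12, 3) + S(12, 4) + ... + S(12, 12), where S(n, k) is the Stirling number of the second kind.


By definition, S(n, k) counts partitions of an n-set into exactly k nonempty blocks.
Computing row n = 12 for k = 3..12:
S(12, k): 86526, 611501, 1379400, 1323652, 627396, 159027, 22275, 1705, 66, 1
Sum = 4211549.

4211549


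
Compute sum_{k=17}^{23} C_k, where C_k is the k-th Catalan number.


C_17 through C_23: 129644790, 477638700, 1767263190, 6564120420, 24466267020, 91482563640, 343059613650
Sum = 129644790 + 477638700 + 1767263190 + 6564120420 + 24466267020 + 91482563640 + 343059613650
= 467947111410

467947111410


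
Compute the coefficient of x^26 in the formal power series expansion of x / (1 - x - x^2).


Let f(x) = sum_{k>=0} a_k x^k. Multiplying f(x) * (1 - x - x^2) = x and matching coefficients gives a_0 = 0, a_1 = 1, and a_k = a_{k-1} + a_{k-2} for k >= 2. These are the Fibonacci numbers F_k.
Iterating from F_0 = 0, F_1 = 1:
F_0=0, F_1=1, F_2=1, F_3=2, F_4=3, F_5=5, F_6=8, F_7=13, F_8=21, F_9=34, ...
F_26 = 121393.

121393


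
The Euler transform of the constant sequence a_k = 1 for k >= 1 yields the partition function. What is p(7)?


The Euler transform converts the sequence a_k = 1 into the number of integer partitions.
Using the recurrence or dynamic programming:
p(7) = 15

15


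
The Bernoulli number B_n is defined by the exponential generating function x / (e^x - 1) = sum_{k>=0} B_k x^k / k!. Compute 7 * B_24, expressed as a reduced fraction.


Bernoulli numbers can also be computed recursively via B_0 = 1 and sum_{j=0}^{m} C(m+1, j) B_j = 0 for m >= 1. Odd-index Bernoulli numbers vanish for k >= 3.
Computing B_24 = -236364091/2730, so 7 * B_24 = 7 * -236364091/2730 = -236364091/390.

-236364091/390


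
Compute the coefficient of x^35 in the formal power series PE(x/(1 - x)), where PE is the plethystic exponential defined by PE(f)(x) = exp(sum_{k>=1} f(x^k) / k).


For f(x) = x/(1 - x) we have
sum_{k>=1} f(x^k) / k = sum_{k>=1} (1/k) * x^k / (1 - x^k) = sum_{k, m >= 1} x^(k m) / k,
which after exponentiating simplifies to
PE(x/(1 - x)) = prod_{k>=1} 1 / (1 - x^k).
This is the generating function for the partition function p(n), so the coefficient of x^35 is p(35).
Computing p(35) by dynamic programming over parts 1, 2, ..., 35: p(35) = 14883.

14883


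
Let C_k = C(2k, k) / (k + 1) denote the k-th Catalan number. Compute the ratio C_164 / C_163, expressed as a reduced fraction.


Using C_k = (2k)! / (k! (k+1)!), the ratio C_{k+1}/C_k simplifies to
C_{k+1}/C_k = [(2k+2)! / ((k+1)! (k+2)!)] * [k! (k+1)! / (2k)!]
 = (2k+2)(2k+1) / ((k+1)(k+2)) = 2(2k+1) / (k+2).
For k = 163: 2(2*163 + 1) / (163 + 2) = 654/165 = 218/55.

218/55


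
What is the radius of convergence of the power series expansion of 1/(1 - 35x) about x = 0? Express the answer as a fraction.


Expanding 1/(1 - 35x) = sum_{k>=0} 35^k x^k, the series converges when |35x| < 1, i.e., |x| < 1/35.
So the radius of convergence is 1/35 = 1/35.

1/35


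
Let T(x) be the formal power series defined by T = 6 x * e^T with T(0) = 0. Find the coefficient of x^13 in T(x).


Apply the Lagrange inversion formula: if T = 6 x * phi(T) with phi(t) = e^t, then
[x^n] T = 6^n * (1/n) [t^(n-1)] phi(t)^n = 6^n * (1/n) [t^(n-1)] e^(n t) = 6^n * (1/n) * n^(n-1) / (n-1)! = 6^n * n^(n-1) / n!.
When c = 1 this is the Cayley count of rooted labeled trees on n vertices, divided by n!.
For n = 13: 6^13 * 13^12 / 13! = 13060694016 * 23298085122481/6227020800 = 94066914762214056/1925.

94066914762214056/1925


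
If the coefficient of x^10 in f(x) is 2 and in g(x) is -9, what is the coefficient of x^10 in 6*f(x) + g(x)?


Scalar multiplication scales coefficients: 6 * 2 = 12.
Then add the g coefficient: 12 + -9
= 3

3


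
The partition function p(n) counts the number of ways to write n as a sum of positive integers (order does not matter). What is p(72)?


Using the generating function prod_{k>=1} 1/(1-x^k), we compute p(72).
By dynamic programming over parts 1 through 72:
p(72) = 5392783

5392783


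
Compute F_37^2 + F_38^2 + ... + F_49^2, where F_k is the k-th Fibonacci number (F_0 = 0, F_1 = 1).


There is a standard identity sum_{k=0}^{N} F_k^2 = F_N * F_{N+1} (proved inductively from the telescoping relation F_k^2 = F_k F_{k+1} - F_{k-1} F_k). Then
sum_{k=37}^{49} F_k^2 = F_49 F_50 - F_36 F_37.
Computing: F_49 = 7778742049, F_50 = 12586269025, F_36 = 14930352, F_37 = 24157817.
Sum = 7778742049 * 12586269025 - 14930352 * 24157817 = 97904979420082370641.

97904979420082370641


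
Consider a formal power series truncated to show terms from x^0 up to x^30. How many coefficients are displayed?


From x^0 to x^30 inclusive, the count is 30 - 0 + 1 = 31.

31


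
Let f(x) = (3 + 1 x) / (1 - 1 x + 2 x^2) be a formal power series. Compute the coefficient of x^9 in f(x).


Write f(x) = sum_{k>=0} a_k x^k. Multiplying both sides by 1 - 1 x + 2 x^2 gives
(1 - 1 x + 2 x^2) sum_{k>=0} a_k x^k = 3 + 1 x.
Matching coefficients:
 x^0: a_0 = 3
 x^1: a_1 - 1 a_0 = 1  =>  a_1 = 1*3 + 1 = 4
 x^k (k >= 2): a_k = 1 a_{k-1} - 2 a_{k-2}.
Iterating: a_2 = -2, a_3 = -10, a_4 = -6, a_5 = 14, a_6 = 26, a_7 = -2, a_8 = -54, a_9 = -50.
So the coefficient of x^9 is -50.

-50


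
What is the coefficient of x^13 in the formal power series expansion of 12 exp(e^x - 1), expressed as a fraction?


exp(e^x - 1) is the exponential generating function for the Bell numbers Bell_k: exp(e^x - 1) = sum_{k>=0} Bell_k x^k / k!.
So the coefficient of x^13 in 12 exp(e^x - 1) is 12 Bell_13 / 13!.
Computing: Bell_13 = 27644437 and 13! = 6227020800, giving
12 * 27644437/6227020800 = 27644437/518918400.

27644437/518918400


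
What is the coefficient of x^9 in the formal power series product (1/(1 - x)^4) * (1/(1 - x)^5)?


Combine the factors: (1/(1 - x)^4) * (1/(1 - x)^5) = 1/(1 - x)^9.
Then use 1/(1 - x)^r = sum_{k>=0} C(k + r - 1, r - 1) x^k with r = 9 and k = 9:
C(17, 8) = 24310.

24310


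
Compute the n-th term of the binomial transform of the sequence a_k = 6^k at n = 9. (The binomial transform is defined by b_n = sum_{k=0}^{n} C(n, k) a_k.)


With a_k = 6^k, b_n = sum_{k=0}^{n} C(n, k) 6^k = (1 + 6)^n by the binomial theorem.
For n = 9: (1 + 6)^9 = 7^9 = 40353607.

40353607
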